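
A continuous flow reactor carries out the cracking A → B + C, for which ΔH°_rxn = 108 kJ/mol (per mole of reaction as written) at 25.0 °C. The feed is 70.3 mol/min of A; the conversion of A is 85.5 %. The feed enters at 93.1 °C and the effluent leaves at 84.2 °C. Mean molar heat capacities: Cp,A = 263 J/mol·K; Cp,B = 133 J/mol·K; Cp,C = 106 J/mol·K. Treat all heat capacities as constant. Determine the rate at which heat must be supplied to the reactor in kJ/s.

Q_in = 104 kJ/s

Extent of reaction ξ = 0.855 × 70.3 = 60.106 mol/min
Reaction term: ξ·ΔH°_rxn = 60.106 × 108 = 6491.5 kJ/min
Sensible, feed 93.1→25 °C: -1259.1 kJ/min
Outlet flows (mol/min): A 10.194, B 60.106, C 60.106
Sensible, products 25→84.2 °C: 1009.1 kJ/min
Q = ΔH = 6241.6 kJ/min = 104.03 kW
Heat supplied = 104.03 kJ/s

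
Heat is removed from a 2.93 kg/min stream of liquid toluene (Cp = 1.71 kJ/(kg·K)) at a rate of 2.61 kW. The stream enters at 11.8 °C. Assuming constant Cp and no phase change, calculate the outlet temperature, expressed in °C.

T_out = -19.5 °C

Q = 2.61 kW = 156.6 kJ/min
ΔT = Q/(ṁ·Cp) = 156.6/(2.93×1.71) = 31.256 K
T_out = 11.8 − 31.256 = -19.456 °C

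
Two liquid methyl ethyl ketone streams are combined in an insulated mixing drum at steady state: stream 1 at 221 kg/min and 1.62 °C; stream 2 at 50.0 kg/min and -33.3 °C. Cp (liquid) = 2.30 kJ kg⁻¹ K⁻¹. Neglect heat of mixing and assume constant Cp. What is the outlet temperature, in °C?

T_out = -4.82 °C

Adiabatic, steady state ⇒ Σ ṁᵢCp,ᵢ(T_out − Tᵢ) = 0
T_out = Σ ṁᵢCp,ᵢTᵢ / Σ ṁᵢCp,ᵢ
      = -3006.1 / 623.3 = -4.8228 °C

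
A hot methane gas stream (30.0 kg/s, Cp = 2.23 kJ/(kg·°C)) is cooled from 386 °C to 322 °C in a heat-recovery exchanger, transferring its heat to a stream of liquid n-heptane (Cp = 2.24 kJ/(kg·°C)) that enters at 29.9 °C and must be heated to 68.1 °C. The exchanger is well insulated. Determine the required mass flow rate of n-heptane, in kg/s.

ṁ_c = 50.0 kg/s

Heat released by hot stream: Q = 30.0 × 2.23 × (386 − 322) = 4281.6 kJ/s
Energy balance on cold side (adiabatic exchanger): Q = ṁ_c·Cp_c·(T_c,out − T_c,in)
ṁ_c = 4281.6 / [2.24 × (68.1 − 29.9)] = 50.037 kg/s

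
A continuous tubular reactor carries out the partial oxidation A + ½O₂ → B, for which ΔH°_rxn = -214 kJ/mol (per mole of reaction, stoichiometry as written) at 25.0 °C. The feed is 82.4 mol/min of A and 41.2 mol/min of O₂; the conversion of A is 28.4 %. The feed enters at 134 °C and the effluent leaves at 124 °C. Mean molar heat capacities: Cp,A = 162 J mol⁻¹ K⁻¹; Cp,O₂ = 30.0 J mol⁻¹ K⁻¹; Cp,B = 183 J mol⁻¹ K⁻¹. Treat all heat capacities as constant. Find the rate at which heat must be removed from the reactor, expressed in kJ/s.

Extent of reaction ξ = 0.284 × 82.4 = 23.402 mol/min
Reaction term: ξ·ΔH°_rxn = 23.402 × -214 = -5007.9 kJ/min
Sensible, feed 134→25 °C: -1589.7 kJ/min
Outlet flows (mol/min): A 58.998, O₂ 29.499, B 23.402
Sensible, products 25→124 °C: 1457.8 kJ/min
Q = ΔH = -5139.9 kJ/min = -85.665 kW
Heat removed = 85.665 kJ/s

Q_out = 85.7 kJ/s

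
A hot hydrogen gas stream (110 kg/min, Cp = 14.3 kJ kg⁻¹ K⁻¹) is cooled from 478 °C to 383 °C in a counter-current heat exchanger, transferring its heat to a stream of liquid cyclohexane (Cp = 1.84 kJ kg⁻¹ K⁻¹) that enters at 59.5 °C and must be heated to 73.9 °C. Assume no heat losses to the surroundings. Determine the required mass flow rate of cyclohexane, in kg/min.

ṁ_c = 5640 kg/min

Heat released by hot stream: Q = 110 × 14.3 × (478 − 383) = 149440 kJ/min
Energy balance on cold side (adiabatic exchanger): Q = ṁ_c·Cp_c·(T_c,out − T_c,in)
ṁ_c = 149440 / [1.84 × (73.9 − 59.5)] = 5639.9 kg/min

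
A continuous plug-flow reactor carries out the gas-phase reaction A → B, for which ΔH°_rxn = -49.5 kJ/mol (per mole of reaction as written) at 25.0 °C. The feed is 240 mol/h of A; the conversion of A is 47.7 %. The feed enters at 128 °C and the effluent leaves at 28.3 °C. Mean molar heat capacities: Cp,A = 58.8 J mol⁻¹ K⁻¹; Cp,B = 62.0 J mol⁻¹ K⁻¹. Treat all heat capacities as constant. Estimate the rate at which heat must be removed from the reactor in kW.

Extent of reaction ξ = 0.477 × 240 = 114.48 mol/h
Reaction term: ξ·ΔH°_rxn = 114.48 × -49.5 = -5666.8 kJ/h
Sensible, feed 128→25 °C: -1453.5 kJ/h
Outlet flows (mol/h): A 125.52, B 114.48
Sensible, products 25→28.3 °C: 47.779 kJ/h
Q = ΔH = -7072.5 kJ/h = -1.9646 kW
Heat removed = 1.9646 kW

Q_out = 1.96 kW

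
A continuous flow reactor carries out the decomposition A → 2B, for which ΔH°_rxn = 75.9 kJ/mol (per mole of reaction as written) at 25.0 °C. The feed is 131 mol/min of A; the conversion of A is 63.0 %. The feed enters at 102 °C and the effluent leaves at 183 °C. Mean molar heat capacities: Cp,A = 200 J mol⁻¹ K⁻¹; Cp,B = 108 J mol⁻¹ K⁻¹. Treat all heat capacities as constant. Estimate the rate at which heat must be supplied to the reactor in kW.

Extent of reaction ξ = 0.630 × 131 = 82.53 mol/min
Reaction term: ξ·ΔH°_rxn = 82.53 × 75.9 = 6264 kJ/min
Sensible, feed 102→25 °C: -2017.4 kJ/min
Outlet flows (mol/min): A 48.47, B 165.06
Sensible, products 25→183 °C: 4348.2 kJ/min
Q = ΔH = 8594.9 kJ/min = 143.25 kW
Heat supplied = 143.25 kW

Q_in = 143 kW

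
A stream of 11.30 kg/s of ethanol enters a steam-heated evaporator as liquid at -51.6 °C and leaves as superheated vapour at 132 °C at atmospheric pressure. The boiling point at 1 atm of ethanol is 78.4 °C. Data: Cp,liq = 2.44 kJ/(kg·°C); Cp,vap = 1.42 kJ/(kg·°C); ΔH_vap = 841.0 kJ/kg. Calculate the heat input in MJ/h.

liquid -51.6→78.4 °C: 317.2 kJ/kg
vaporisation at 78.4 °C: 841 kJ/kg
vapour 78.4→132 °C: 76.112 kJ/kg
Δh = 317.2 + 841 + 76.112 = 1234.3 kJ/kg
Q = ṁ·Δh = 11.30 kg/s × 1234.3 kJ/kg = 13948 kJ/s
|Q| = 13948 kW = 50212 MJ/h

Q = 50200 MJ/h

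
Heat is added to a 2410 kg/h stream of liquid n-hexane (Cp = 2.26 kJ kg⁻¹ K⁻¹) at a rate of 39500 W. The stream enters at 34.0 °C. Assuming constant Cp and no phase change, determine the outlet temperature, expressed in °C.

Q = 39500 W = 142200 kJ/h
ΔT = Q/(ṁ·Cp) = 142200/(2410×2.26) = 26.108 K
T_out = 34.0 + 26.108 = 60.108 °C

T_out = 60.1 °C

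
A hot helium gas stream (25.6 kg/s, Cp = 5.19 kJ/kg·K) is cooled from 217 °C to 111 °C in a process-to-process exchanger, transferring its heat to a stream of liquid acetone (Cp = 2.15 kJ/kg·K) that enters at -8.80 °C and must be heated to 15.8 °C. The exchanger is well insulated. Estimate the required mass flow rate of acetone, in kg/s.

Heat released by hot stream: Q = 25.6 × 5.19 × (217 − 111) = 14084 kJ/s
Energy balance on cold side (adiabatic exchanger): Q = ṁ_c·Cp_c·(T_c,out − T_c,in)
ṁ_c = 14084 / [2.15 × (15.8 − -8.80)] = 266.28 kg/s

ṁ_c = 266 kg/s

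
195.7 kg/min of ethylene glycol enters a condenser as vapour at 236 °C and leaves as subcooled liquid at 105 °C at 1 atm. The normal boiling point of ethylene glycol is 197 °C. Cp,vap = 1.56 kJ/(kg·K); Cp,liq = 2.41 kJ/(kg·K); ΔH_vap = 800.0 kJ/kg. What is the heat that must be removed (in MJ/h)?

Q_c = 12700 MJ/h

vapour 236→197 °C: -60.84 kJ/kg
condensation at 197 °C: -800 kJ/kg
liquid 197→105 °C: -221.72 kJ/kg
Δh = -60.84 + -800 + -221.72 = -1082.6 kJ/kg
Q = ṁ·Δh = 195.7 kg/min × -1082.6 kJ/kg = -211860 kJ/min
|Q| = 3530.9 kW = 12711 MJ/h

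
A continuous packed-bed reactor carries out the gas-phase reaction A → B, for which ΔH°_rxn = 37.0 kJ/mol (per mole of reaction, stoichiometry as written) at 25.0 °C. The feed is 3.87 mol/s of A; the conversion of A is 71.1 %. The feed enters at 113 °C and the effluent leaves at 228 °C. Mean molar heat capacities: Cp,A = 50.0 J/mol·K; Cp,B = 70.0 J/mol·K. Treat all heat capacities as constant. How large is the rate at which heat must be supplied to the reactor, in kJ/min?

Q_in = 8110 kJ/min

Extent of reaction ξ = 0.711 × 3.87 = 2.7516 mol/s
Reaction term: ξ·ΔH°_rxn = 2.7516 × 37.0 = 101.81 kJ/s
Sensible, feed 113→25 °C: -17.028 kJ/s
Outlet flows (mol/s): A 1.1184, B 2.7516
Sensible, products 25→228 °C: 50.452 kJ/s
Q = ΔH = 135.23 kJ/s = 135.23 kW
Heat supplied = 8113.9 kJ/min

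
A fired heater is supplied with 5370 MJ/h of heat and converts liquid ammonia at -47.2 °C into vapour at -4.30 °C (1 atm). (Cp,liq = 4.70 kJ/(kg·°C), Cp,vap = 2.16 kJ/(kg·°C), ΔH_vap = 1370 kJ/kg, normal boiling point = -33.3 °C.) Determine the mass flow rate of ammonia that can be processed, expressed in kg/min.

Δh = 4.70×(-33.3−-47.2) + 1370 + 2.16×(-4.30−-33.3) = 1498 kJ/kg
Q = 5370 MJ/h = 1491.7 kJ/s = 89500 kJ/min
ṁ = Q/Δh = 89500 / 1498 = 59.748 kg/min

ṁ = 59.7 kg/min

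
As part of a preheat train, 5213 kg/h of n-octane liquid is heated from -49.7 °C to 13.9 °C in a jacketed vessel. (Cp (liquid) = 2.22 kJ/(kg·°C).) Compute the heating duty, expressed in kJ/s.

Q = 204 kJ/s

Q = ṁ·Cp·ΔT = 5213 × 2.22 × (13.9 − -49.7) = 736030 kJ/h
Converting: 736030 / 3600 s = 204.45 kW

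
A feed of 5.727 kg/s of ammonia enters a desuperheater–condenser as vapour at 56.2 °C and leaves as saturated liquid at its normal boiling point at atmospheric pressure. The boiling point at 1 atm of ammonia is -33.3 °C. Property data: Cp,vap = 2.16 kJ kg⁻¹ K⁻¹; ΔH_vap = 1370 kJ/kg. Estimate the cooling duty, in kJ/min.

vapour 56.2→-33.3 °C: -193.32 kJ/kg
condensation at -33.3 °C: -1370 kJ/kg
Δh = -193.32 + -1370 = -1563.3 kJ/kg
Q = ṁ·Δh = 5.727 kg/s × -1563.3 kJ/kg = -8953.1 kJ/s
|Q| = 8953.1 kW = 537190 kJ/min

Q_c = 537000 kJ/min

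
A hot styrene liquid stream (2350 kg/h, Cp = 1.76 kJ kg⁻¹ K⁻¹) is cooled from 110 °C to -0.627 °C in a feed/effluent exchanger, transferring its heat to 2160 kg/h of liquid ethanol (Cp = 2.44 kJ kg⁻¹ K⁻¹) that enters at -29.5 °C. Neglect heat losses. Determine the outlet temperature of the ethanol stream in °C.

T_c,out = 57.3 °C

Heat released by hot stream: Q = 2350 × 1.76 × (110 − -0.627) = 457550 kJ/h
Energy balance on cold side (adiabatic exchanger): Q = ṁ_c·Cp_c·(T_c,out − T_c,in)
T_c,out = -29.5 + 457550/(2160 × 2.44) = 57.316 °C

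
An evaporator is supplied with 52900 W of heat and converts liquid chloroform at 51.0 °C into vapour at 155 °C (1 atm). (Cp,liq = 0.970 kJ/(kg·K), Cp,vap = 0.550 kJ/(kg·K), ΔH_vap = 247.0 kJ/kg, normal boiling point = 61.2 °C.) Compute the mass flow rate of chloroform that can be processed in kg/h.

ṁ = 617 kg/h

Δh = 0.970×(61.2−51.0) + 247.0 + 0.550×(155−61.2) = 308.48 kJ/kg
Q = 52900 W = 52.9 kJ/s = 190440 kJ/h
ṁ = Q/Δh = 190440 / 308.48 = 617.34 kg/h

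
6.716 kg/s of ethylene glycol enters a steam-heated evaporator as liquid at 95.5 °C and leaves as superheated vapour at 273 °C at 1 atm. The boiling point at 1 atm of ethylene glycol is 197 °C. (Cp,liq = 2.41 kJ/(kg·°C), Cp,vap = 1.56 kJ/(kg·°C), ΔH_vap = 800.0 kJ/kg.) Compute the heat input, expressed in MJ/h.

Q = 28100 MJ/h

liquid 95.5→197 °C: 244.62 kJ/kg
vaporisation at 197 °C: 800 kJ/kg
vapour 197→273 °C: 118.56 kJ/kg
Δh = 244.62 + 800 + 118.56 = 1163.2 kJ/kg
Q = ṁ·Δh = 6.716 kg/s × 1163.2 kJ/kg = 7811.9 kJ/s
|Q| = 7811.9 kW = 28123 MJ/h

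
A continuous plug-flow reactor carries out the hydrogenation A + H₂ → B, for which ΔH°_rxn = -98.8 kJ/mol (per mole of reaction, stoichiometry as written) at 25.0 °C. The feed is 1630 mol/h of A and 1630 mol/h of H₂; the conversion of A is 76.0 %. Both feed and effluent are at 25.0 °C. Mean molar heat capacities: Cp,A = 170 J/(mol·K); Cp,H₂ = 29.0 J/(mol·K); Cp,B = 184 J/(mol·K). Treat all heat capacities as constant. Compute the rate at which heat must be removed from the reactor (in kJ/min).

Q_out = 2040 kJ/min

Extent of reaction ξ = 0.760 × 1630 = 1238.8 mol/h
Reaction term: ξ·ΔH°_rxn = 1238.8 × -98.8 = -122390 kJ/h
Q = ΔH = -122390 kJ/h = -33.998 kW
Heat removed = 2039.9 kJ/min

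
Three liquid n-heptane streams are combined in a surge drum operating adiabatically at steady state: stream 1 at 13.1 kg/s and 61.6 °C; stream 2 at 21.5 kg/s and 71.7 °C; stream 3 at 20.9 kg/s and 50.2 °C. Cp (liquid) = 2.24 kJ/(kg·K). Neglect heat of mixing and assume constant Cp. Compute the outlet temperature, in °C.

Adiabatic, steady state ⇒ Σ ṁᵢCp,ᵢ(T_out − Tᵢ) = 0
Σ ṁᵢCp,ᵢTᵢ = 13.1×2.24×61.6 + 21.5×2.24×71.7 + 20.9×2.24×50.2 = 7610.8
Σ ṁᵢCp,ᵢ = 13.1×2.24 + 21.5×2.24 + 20.9×2.24 = 124.32
T_out = 7610.8 / 124.32 = 61.22 °C

T_out = 61.2 °C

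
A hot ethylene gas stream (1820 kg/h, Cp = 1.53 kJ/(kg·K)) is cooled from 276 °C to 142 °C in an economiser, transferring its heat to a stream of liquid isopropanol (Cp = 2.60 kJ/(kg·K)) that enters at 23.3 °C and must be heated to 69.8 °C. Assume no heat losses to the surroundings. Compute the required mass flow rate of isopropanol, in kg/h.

ṁ_c = 3090 kg/h

Heat released by hot stream: Q = 1820 × 1.53 × (276 − 142) = 373140 kJ/h
Energy balance on cold side (adiabatic exchanger): Q = ṁ_c·Cp_c·(T_c,out − T_c,in)
ṁ_c = 373140 / [2.60 × (69.8 − 23.3)] = 3086.3 kg/h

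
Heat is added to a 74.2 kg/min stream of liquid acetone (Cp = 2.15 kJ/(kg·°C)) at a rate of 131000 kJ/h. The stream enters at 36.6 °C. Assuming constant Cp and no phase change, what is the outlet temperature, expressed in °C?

Q = 131000 kJ/h = 2183.3 kJ/min
ΔT = Q/(ṁ·Cp) = 2183.3/(74.2×2.15) = 13.686 K
T_out = 36.6 + 13.686 = 50.286 °C

T_out = 50.3 °C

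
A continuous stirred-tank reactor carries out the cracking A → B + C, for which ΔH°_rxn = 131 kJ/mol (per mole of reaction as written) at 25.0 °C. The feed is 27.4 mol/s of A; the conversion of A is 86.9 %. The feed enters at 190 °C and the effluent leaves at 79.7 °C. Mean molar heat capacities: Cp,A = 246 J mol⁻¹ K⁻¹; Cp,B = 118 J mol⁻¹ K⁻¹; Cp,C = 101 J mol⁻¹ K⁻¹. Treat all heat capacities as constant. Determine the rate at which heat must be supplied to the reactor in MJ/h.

Extent of reaction ξ = 0.869 × 27.4 = 23.811 mol/s
Reaction term: ξ·ΔH°_rxn = 23.811 × 131 = 3119.2 kJ/s
Sensible, feed 190→25 °C: -1112.2 kJ/s
Outlet flows (mol/s): A 3.5894, B 23.811, C 23.811
Sensible, products 25→79.7 °C: 333.53 kJ/s
Q = ΔH = 2340.6 kJ/s = 2340.6 kW
Heat supplied = 8426 MJ/h

Q_in = 8430 MJ/h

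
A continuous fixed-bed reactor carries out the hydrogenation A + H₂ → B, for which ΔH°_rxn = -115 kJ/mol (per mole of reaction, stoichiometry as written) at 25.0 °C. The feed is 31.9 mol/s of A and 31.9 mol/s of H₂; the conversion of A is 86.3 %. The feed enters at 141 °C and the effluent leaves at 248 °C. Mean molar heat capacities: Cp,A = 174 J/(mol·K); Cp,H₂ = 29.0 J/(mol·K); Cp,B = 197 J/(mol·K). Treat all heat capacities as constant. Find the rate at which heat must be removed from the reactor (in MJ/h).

Q_out = 9040 MJ/h

Extent of reaction ξ = 0.863 × 31.9 = 27.53 mol/s
Reaction term: ξ·ΔH°_rxn = 27.53 × -115 = -3165.9 kJ/s
Sensible, feed 141→25 °C: -751.18 kJ/s
Outlet flows (mol/s): A 4.3703, H₂ 4.3703, B 27.53
Sensible, products 25→248 °C: 1407.2 kJ/s
Q = ΔH = -2509.9 kJ/s = -2509.9 kW
Heat removed = 9035.5 MJ/h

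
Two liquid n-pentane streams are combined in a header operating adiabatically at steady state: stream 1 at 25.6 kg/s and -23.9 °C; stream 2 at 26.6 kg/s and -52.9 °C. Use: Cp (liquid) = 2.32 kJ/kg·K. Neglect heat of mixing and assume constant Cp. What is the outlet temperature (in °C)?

Adiabatic, steady state ⇒ Σ ṁᵢCp,ᵢ(T_out − Tᵢ) = 0
T_out = Σ ṁᵢCp,ᵢTᵢ / Σ ṁᵢCp,ᵢ
      = -4684 / 121.1 = -38.678 °C

T_out = -38.7 °C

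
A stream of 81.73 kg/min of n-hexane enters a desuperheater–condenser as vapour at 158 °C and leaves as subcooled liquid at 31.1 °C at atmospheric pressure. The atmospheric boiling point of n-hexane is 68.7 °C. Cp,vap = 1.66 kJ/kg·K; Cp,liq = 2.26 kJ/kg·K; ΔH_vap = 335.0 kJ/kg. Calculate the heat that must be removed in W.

vapour 158→68.7 °C: -148.24 kJ/kg
condensation at 68.7 °C: -335 kJ/kg
liquid 68.7→31.1 °C: -84.976 kJ/kg
Δh = -148.24 + -335 + -84.976 = -568.21 kJ/kg
Q = ṁ·Δh = 81.73 kg/min × -568.21 kJ/kg = -46440 kJ/min
|Q| = 774 kW = 774000 W

Q_c = 774000 W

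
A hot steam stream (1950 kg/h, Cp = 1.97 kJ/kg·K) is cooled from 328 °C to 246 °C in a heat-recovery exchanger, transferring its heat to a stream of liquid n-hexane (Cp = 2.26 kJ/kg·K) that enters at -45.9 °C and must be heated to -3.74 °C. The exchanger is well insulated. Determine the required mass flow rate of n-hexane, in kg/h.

ṁ_c = 3310 kg/h

Heat released by hot stream: Q = 1950 × 1.97 × (328 − 246) = 315000 kJ/h
Energy balance on cold side (adiabatic exchanger): Q = ṁ_c·Cp_c·(T_c,out − T_c,in)
ṁ_c = 315000 / [2.26 × (-3.74 − -45.9)] = 3306 kg/h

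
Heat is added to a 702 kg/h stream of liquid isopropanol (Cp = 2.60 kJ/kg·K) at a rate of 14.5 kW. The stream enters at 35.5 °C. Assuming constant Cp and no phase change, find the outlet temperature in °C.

Q = 14.5 kW = 52200 kJ/h
ΔT = Q/(ṁ·Cp) = 52200/(702×2.60) = 28.6 K
T_out = 35.5 + 28.6 = 64.1 °C

T_out = 64.1 °C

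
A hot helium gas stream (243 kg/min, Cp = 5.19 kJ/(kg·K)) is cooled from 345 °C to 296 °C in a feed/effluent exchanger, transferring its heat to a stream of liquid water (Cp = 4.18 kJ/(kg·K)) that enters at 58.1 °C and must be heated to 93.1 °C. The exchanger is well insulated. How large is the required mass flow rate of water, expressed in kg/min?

ṁ_c = 422 kg/min

Heat released by hot stream: Q = 243 × 5.19 × (345 − 296) = 61797 kJ/min
Energy balance on cold side (adiabatic exchanger): Q = ṁ_c·Cp_c·(T_c,out − T_c,in)
ṁ_c = 61797 / [4.18 × (93.1 − 58.1)] = 422.4 kg/min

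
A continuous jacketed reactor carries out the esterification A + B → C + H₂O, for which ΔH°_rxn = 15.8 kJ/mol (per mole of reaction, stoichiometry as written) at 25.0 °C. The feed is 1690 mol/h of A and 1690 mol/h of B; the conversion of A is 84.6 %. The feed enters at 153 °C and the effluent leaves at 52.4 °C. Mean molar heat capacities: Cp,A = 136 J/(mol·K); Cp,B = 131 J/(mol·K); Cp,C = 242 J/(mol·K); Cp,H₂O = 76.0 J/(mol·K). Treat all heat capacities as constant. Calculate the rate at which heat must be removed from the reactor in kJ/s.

Extent of reaction ξ = 0.846 × 1690 = 1429.7 mol/h
Reaction term: ξ·ΔH°_rxn = 1429.7 × 15.8 = 22590 kJ/h
Sensible, feed 153→25 °C: -57757 kJ/h
Outlet flows (mol/h): A 260.26, B 260.26, C 1429.7, H₂O 1429.7
Sensible, products 25→52.4 °C: 14362 kJ/h
Q = ΔH = -20806 kJ/h = -5.7794 kW
Heat removed = 5.7794 kJ/s

Q_out = 5.78 kJ/s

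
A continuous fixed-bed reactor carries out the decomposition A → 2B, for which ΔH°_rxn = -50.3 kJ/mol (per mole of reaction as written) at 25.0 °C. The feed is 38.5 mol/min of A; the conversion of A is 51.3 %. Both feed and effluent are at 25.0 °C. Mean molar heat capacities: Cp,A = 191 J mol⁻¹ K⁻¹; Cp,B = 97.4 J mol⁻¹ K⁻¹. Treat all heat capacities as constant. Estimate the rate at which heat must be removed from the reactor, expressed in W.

Q_out = 16600 W

Extent of reaction ξ = 0.513 × 38.5 = 19.75 mol/min
Reaction term: ξ·ΔH°_rxn = 19.75 × -50.3 = -993.45 kJ/min
Q = ΔH = -993.45 kJ/min = -16.558 kW
Heat removed = 16558 W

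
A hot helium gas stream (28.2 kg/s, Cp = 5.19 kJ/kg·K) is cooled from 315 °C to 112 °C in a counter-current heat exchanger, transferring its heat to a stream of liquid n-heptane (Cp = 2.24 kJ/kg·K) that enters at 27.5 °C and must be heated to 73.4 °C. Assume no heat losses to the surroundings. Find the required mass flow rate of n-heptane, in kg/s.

Heat released by hot stream: Q = 28.2 × 5.19 × (315 − 112) = 29711 kJ/s
Energy balance on cold side (adiabatic exchanger): Q = ṁ_c·Cp_c·(T_c,out − T_c,in)
ṁ_c = 29711 / [2.24 × (73.4 − 27.5)] = 288.97 kg/s

ṁ_c = 289 kg/s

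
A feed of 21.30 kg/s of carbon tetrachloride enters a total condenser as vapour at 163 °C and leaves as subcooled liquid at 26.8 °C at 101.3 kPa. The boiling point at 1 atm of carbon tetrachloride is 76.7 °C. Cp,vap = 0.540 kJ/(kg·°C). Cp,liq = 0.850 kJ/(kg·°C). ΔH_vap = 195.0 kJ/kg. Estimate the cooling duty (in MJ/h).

vapour 163→76.7 °C: -46.602 kJ/kg
condensation at 76.7 °C: -195 kJ/kg
liquid 76.7→26.8 °C: -42.415 kJ/kg
Δh = -46.602 + -195 + -42.415 = -284.02 kJ/kg
Q = ṁ·Δh = 21.30 kg/s × -284.02 kJ/kg = -6049.6 kJ/s
|Q| = 6049.6 kW = 21778 MJ/h

Q_c = 21800 MJ/h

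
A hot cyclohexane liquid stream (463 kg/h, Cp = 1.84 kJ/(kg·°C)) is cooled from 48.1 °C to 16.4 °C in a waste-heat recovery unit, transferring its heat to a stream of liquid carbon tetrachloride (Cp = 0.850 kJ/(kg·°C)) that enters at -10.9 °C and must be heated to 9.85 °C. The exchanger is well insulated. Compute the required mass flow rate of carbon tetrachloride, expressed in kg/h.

Heat released by hot stream: Q = 463 × 1.84 × (48.1 − 16.4) = 27006 kJ/h
Energy balance on cold side (adiabatic exchanger): Q = ṁ_c·Cp_c·(T_c,out − T_c,in)
ṁ_c = 27006 / [0.850 × (9.85 − -10.9)] = 1531.2 kg/h

ṁ_c = 1530 kg/h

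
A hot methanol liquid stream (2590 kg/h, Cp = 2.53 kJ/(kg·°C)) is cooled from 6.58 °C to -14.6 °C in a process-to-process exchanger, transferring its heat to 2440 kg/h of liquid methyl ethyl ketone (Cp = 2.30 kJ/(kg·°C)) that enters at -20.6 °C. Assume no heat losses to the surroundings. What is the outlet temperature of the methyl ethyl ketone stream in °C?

T_c,out = 4.13 °C

Heat released by hot stream: Q = 2590 × 2.53 × (6.58 − -14.6) = 138790 kJ/h
Energy balance on cold side (adiabatic exchanger): Q = ṁ_c·Cp_c·(T_c,out − T_c,in)
T_c,out = -20.6 + 138790/(2440 × 2.30) = 4.1303 °C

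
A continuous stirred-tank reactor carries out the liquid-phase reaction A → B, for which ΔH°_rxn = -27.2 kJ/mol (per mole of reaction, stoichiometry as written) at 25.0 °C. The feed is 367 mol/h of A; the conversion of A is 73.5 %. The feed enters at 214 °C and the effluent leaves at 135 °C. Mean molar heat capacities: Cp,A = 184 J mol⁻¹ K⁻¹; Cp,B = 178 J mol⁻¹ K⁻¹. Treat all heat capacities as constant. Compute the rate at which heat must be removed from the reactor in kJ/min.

Extent of reaction ξ = 0.735 × 367 = 269.75 mol/h
Reaction term: ξ·ΔH°_rxn = 269.75 × -27.2 = -7337.1 kJ/h
Sensible, feed 214→25 °C: -12763 kJ/h
Outlet flows (mol/h): A 97.255, B 269.75
Sensible, products 25→135 °C: 7250 kJ/h
Q = ΔH = -12850 kJ/h = -3.5694 kW
Heat removed = 214.16 kJ/min

Q_out = 214 kJ/min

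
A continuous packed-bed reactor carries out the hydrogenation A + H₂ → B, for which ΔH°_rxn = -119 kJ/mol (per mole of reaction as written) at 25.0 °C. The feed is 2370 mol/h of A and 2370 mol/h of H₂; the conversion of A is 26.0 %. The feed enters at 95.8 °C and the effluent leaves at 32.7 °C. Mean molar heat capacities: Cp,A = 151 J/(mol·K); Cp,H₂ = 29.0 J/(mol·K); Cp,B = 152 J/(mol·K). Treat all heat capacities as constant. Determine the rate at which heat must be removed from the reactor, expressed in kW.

Q_out = 27.9 kW

Extent of reaction ξ = 0.260 × 2370 = 616.2 mol/h
Reaction term: ξ·ΔH°_rxn = 616.2 × -119 = -73328 kJ/h
Sensible, feed 95.8→25 °C: -30203 kJ/h
Outlet flows (mol/h): A 1753.8, H₂ 1753.8, B 616.2
Sensible, products 25→32.7 °C: 3152 kJ/h
Q = ΔH = -100380 kJ/h = -27.883 kW
Heat removed = 27.883 kW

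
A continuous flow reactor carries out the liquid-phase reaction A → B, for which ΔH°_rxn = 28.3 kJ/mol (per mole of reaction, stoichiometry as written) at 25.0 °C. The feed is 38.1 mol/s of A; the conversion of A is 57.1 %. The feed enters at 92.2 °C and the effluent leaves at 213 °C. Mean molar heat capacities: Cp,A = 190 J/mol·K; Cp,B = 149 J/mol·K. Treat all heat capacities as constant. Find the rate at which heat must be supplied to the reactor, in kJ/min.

Q_in = 79300 kJ/min

Extent of reaction ξ = 0.571 × 38.1 = 21.755 mol/s
Reaction term: ξ·ΔH°_rxn = 21.755 × 28.3 = 615.67 kJ/s
Sensible, feed 92.2→25 °C: -486.46 kJ/s
Outlet flows (mol/s): A 16.345, B 21.755
Sensible, products 25→213 °C: 1193.2 kJ/s
Q = ΔH = 1322.5 kJ/s = 1322.5 kW
Heat supplied = 79347 kJ/min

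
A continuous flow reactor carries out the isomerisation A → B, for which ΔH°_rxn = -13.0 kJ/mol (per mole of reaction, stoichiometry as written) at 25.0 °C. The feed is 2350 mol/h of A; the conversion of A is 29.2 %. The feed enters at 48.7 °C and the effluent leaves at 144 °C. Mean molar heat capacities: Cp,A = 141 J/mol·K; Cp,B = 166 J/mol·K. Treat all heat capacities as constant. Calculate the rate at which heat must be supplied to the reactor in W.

Q_in = 6860 W

Extent of reaction ξ = 0.292 × 2350 = 686.2 mol/h
Reaction term: ξ·ΔH°_rxn = 686.2 × -13.0 = -8920.6 kJ/h
Sensible, feed 48.7→25 °C: -7853 kJ/h
Outlet flows (mol/h): A 1663.8, B 686.2
Sensible, products 25→144 °C: 41472 kJ/h
Q = ΔH = 24698 kJ/h = 6.8607 kW
Heat supplied = 6860.7 W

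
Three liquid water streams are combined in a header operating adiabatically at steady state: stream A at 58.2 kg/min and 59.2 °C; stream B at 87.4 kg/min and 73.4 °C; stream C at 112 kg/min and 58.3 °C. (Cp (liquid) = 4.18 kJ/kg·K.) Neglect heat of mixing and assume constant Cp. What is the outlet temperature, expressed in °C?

T_out = 63.6 °C

Energy balance with Q = 0: Σ ṁᵢCp,ᵢ(T_out − Tᵢ) = 0
T_out = Σ ṁᵢCp,ᵢTᵢ / Σ ṁᵢCp,ᵢ
      = 68511 / 1076.8 = 63.627 °C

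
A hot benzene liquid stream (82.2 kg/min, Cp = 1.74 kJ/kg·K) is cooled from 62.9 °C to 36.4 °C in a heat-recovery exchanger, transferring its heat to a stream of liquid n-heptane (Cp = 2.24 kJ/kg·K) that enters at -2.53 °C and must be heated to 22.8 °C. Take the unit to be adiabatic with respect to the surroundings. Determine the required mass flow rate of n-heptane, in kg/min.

ṁ_c = 66.8 kg/min

Heat released by hot stream: Q = 82.2 × 1.74 × (62.9 − 36.4) = 3790.2 kJ/min
Energy balance on cold side (adiabatic exchanger): Q = ṁ_c·Cp_c·(T_c,out − T_c,in)
ṁ_c = 3790.2 / [2.24 × (22.8 − -2.53)] = 66.801 kg/min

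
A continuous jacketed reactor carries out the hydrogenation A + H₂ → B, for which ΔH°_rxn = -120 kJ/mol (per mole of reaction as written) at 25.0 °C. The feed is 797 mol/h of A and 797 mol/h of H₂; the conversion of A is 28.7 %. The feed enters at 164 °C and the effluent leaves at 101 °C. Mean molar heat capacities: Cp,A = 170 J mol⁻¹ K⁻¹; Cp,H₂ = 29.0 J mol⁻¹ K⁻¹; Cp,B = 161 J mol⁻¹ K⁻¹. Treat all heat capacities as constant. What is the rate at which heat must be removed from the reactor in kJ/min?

Q_out = 635 kJ/min

Extent of reaction ξ = 0.287 × 797 = 228.74 mol/h
Reaction term: ξ·ΔH°_rxn = 228.74 × -120 = -27449 kJ/h
Sensible, feed 164→25 °C: -22046 kJ/h
Outlet flows (mol/h): A 568.26, H₂ 568.26, B 228.74
Sensible, products 25→101 °C: 11393 kJ/h
Q = ΔH = -38101 kJ/h = -10.584 kW
Heat removed = 635.02 kJ/min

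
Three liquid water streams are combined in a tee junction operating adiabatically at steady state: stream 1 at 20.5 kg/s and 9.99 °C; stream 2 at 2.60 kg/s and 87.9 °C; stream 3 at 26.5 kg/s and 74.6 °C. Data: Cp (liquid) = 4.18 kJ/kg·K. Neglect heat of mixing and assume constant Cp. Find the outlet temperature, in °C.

Energy balance with Q = 0: Σ ṁᵢCp,ᵢ(T_out − Tᵢ) = 0
T_out = Σ ṁᵢCp,ᵢTᵢ / Σ ṁᵢCp,ᵢ
      = 10075 / 207.33 = 48.593 °C

T_out = 48.6 °C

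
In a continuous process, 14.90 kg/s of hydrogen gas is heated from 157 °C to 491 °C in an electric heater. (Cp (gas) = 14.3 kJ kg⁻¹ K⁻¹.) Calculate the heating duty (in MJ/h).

Q = 256000 MJ/h

Q = ṁ·Cp·ΔT = 14.90 × 14.3 × (491 − 157) = 71165 kJ/s
Heating duty = 256200 MJ/h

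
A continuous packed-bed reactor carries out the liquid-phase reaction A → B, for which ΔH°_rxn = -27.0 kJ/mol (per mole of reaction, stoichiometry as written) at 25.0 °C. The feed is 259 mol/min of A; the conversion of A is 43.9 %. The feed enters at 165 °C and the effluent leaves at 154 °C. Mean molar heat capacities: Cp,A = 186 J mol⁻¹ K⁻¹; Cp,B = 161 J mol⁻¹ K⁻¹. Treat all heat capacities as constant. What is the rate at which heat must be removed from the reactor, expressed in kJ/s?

Extent of reaction ξ = 0.439 × 259 = 113.7 mol/min
Reaction term: ξ·ΔH°_rxn = 113.7 × -27.0 = -3069.9 kJ/min
Sensible, feed 165→25 °C: -6744.4 kJ/min
Outlet flows (mol/min): A 145.3, B 113.7
Sensible, products 25→154 °C: 5847.8 kJ/min
Q = ΔH = -3966.5 kJ/min = -66.109 kW
Heat removed = 66.109 kJ/s

Q_out = 66.1 kJ/s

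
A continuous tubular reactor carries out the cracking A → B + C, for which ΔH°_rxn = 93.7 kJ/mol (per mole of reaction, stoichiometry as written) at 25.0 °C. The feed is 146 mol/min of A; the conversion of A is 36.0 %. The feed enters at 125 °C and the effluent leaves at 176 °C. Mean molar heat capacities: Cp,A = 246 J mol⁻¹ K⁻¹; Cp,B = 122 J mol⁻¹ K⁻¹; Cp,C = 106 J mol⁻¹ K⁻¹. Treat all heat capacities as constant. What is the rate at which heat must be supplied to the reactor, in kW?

Q_in = 110 kW

Extent of reaction ξ = 0.360 × 146 = 52.56 mol/min
Reaction term: ξ·ΔH°_rxn = 52.56 × 93.7 = 4924.9 kJ/min
Sensible, feed 125→25 °C: -3591.6 kJ/min
Outlet flows (mol/min): A 93.44, B 52.56, C 52.56
Sensible, products 25→176 °C: 5280.5 kJ/min
Q = ΔH = 6613.7 kJ/min = 110.23 kW
Heat supplied = 110.23 kW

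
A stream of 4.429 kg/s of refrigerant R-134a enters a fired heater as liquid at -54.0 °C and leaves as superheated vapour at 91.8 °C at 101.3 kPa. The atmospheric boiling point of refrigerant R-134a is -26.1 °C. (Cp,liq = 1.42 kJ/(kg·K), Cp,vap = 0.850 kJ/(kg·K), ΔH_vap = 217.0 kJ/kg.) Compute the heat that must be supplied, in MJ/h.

liquid -54.0→-26.1 °C: 39.618 kJ/kg
vaporisation at -26.1 °C: 217 kJ/kg
vapour -26.1→91.8 °C: 100.22 kJ/kg
Δh = 39.618 + 217 + 100.22 = 356.83 kJ/kg
Q = ṁ·Δh = 4.429 kg/s × 356.83 kJ/kg = 1580.4 kJ/s
|Q| = 1580.4 kW = 5689.5 MJ/h

Q = 5690 MJ/h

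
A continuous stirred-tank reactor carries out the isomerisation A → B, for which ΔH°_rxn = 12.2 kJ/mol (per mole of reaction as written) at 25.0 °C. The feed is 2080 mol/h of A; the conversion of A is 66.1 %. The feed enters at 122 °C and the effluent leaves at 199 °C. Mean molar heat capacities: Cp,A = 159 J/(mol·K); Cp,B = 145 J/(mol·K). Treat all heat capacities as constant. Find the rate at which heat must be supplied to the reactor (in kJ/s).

Extent of reaction ξ = 0.661 × 2080 = 1374.9 mol/h
Reaction term: ξ·ΔH°_rxn = 1374.9 × 12.2 = 16774 kJ/h
Sensible, feed 122→25 °C: -32080 kJ/h
Outlet flows (mol/h): A 705.12, B 1374.9
Sensible, products 25→199 °C: 54196 kJ/h
Q = ΔH = 38890 kJ/h = 10.803 kW
Heat supplied = 10.803 kJ/s

Q_in = 10.8 kJ/s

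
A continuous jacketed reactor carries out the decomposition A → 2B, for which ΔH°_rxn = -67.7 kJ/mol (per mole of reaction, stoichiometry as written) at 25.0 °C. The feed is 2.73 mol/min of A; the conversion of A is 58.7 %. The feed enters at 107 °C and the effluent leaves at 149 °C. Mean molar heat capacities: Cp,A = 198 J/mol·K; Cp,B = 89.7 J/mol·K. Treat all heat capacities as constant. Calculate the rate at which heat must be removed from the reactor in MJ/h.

Extent of reaction ξ = 0.587 × 2.73 = 1.6025 mol/min
Reaction term: ξ·ΔH°_rxn = 1.6025 × -67.7 = -108.49 kJ/min
Sensible, feed 107→25 °C: -44.324 kJ/min
Outlet flows (mol/min): A 1.1275, B 3.205
Sensible, products 25→149 °C: 63.331 kJ/min
Q = ΔH = -89.483 kJ/min = -1.4914 kW
Heat removed = 5.369 MJ/h

Q_out = 5.37 MJ/h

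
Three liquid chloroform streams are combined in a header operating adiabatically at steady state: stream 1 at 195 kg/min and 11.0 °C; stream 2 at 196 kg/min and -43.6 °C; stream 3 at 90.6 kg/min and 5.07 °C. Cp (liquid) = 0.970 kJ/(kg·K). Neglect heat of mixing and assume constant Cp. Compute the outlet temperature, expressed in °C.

T_out = -12.3 °C

Adiabatic, steady state ⇒ Σ ṁᵢCp,ᵢ(T_out − Tᵢ) = 0
T_out = Σ ṁᵢCp,ᵢTᵢ / Σ ṁᵢCp,ᵢ
      = -5763 / 467.15 = -12.336 °C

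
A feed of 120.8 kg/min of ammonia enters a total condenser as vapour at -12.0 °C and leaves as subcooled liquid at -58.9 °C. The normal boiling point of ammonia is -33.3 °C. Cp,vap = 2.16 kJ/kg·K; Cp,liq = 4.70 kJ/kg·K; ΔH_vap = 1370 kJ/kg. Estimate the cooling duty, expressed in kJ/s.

Q_c = 3090 kJ/s

vapour -12.0→-33.3 °C: -46.008 kJ/kg
condensation at -33.3 °C: -1370 kJ/kg
liquid -33.3→-58.9 °C: -120.32 kJ/kg
Δh = -46.008 + -1370 + -120.32 = -1536.3 kJ/kg
Q = ṁ·Δh = 120.8 kg/min × -1536.3 kJ/kg = -185590 kJ/min
|Q| = 3093.1 kW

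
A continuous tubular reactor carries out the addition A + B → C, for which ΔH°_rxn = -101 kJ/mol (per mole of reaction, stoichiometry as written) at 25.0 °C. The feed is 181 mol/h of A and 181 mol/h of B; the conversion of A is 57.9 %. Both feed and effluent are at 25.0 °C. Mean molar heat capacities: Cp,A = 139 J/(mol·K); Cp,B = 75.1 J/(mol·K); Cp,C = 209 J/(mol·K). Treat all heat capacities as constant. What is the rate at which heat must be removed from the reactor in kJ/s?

Q_out = 2.94 kJ/s

Extent of reaction ξ = 0.579 × 181 = 104.8 mol/h
Reaction term: ξ·ΔH°_rxn = 104.8 × -101 = -10585 kJ/h
Q = ΔH = -10585 kJ/h = -2.9402 kW
Heat removed = 2.9402 kJ/s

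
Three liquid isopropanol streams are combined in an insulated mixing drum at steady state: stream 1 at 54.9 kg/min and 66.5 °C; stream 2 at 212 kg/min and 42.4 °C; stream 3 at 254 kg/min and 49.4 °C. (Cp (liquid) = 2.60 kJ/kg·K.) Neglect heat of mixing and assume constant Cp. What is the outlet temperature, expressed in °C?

T_out = 48.4 °C

Energy balance with Q = 0: Σ ṁᵢCp,ᵢ(T_out − Tᵢ) = 0
Σ ṁᵢCp,ᵢTᵢ = 54.9×2.60×66.5 + 212×2.60×42.4 + 254×2.60×49.4 = 65487
Σ ṁᵢCp,ᵢ = 54.9×2.60 + 212×2.60 + 254×2.60 = 1354.3
T_out = 65487 / 1354.3 = 48.353 °C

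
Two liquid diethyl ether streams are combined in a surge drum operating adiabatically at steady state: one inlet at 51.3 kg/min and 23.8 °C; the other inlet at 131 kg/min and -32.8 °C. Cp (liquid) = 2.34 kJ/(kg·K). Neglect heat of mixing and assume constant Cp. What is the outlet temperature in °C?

Energy balance with Q = 0: Σ ṁᵢCp,ᵢ(T_out − Tᵢ) = 0
Σ ṁᵢCp,ᵢTᵢ = 51.3×2.34×23.8 + 131×2.34×-32.8 = -7197.5
Σ ṁᵢCp,ᵢ = 51.3×2.34 + 131×2.34 = 426.58
T_out = -7197.5 / 426.58 = -16.873 °C

T_out = -16.9 °C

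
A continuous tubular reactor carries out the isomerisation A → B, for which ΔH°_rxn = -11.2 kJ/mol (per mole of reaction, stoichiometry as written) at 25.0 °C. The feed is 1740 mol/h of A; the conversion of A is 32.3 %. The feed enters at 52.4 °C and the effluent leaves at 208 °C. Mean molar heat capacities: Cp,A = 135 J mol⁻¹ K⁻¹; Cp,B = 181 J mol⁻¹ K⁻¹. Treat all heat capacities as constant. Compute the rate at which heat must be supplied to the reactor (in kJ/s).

Q_in = 9.72 kJ/s

Extent of reaction ξ = 0.323 × 1740 = 562.02 mol/h
Reaction term: ξ·ΔH°_rxn = 562.02 × -11.2 = -6294.6 kJ/h
Sensible, feed 52.4→25 °C: -6436.3 kJ/h
Outlet flows (mol/h): A 1178, B 562.02
Sensible, products 25→208 °C: 47718 kJ/h
Q = ΔH = 34987 kJ/h = 9.7186 kW
Heat supplied = 9.7186 kJ/s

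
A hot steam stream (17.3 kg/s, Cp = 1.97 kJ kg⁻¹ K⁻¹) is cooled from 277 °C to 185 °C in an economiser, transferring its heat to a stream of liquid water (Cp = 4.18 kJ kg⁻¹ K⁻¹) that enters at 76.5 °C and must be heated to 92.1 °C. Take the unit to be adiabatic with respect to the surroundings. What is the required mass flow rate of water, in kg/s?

Heat released by hot stream: Q = 17.3 × 1.97 × (277 − 185) = 3135.5 kJ/s
Energy balance on cold side (adiabatic exchanger): Q = ṁ_c·Cp_c·(T_c,out − T_c,in)
ṁ_c = 3135.5 / [4.18 × (92.1 − 76.5)] = 48.084 kg/s

ṁ_c = 48.1 kg/s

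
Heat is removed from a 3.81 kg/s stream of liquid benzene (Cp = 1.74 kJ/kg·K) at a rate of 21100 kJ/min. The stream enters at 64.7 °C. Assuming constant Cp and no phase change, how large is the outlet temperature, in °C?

T_out = 11.7 °C

Q = 21100 kJ/min = 351.67 kJ/s
ΔT = Q/(ṁ·Cp) = 351.67/(3.81×1.74) = 53.047 K
T_out = 64.7 − 53.047 = 11.653 °C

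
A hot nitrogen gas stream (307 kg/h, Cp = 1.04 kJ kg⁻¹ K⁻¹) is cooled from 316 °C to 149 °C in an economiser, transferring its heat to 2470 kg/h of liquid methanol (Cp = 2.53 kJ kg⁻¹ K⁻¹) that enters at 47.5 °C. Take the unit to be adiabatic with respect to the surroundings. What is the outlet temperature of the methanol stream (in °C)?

T_c,out = 56.0 °C

Heat released by hot stream: Q = 307 × 1.04 × (316 − 149) = 53320 kJ/h
Energy balance on cold side (adiabatic exchanger): Q = ṁ_c·Cp_c·(T_c,out − T_c,in)
T_c,out = 47.5 + 53320/(2470 × 2.53) = 56.032 °C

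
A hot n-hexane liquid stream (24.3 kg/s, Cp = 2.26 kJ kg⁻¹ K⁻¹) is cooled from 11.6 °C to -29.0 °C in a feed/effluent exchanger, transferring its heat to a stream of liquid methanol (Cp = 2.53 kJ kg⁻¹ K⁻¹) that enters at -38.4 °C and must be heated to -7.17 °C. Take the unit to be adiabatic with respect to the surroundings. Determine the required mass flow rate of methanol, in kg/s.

ṁ_c = 28.2 kg/s

Heat released by hot stream: Q = 24.3 × 2.26 × (11.6 − -29.0) = 2229.7 kJ/s
Energy balance on cold side (adiabatic exchanger): Q = ṁ_c·Cp_c·(T_c,out − T_c,in)
ṁ_c = 2229.7 / [2.53 × (-7.17 − -38.4)] = 28.219 kg/s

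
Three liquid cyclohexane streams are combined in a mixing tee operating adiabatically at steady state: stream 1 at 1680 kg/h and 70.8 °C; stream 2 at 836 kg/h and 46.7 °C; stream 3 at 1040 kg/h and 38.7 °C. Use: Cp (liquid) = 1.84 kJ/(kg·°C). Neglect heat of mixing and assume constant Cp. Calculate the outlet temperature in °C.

T_out = 55.7 °C

Energy balance with Q = 0: Σ ṁᵢCp,ᵢ(T_out − Tᵢ) = 0
T_out = Σ ṁᵢCp,ᵢTᵢ / Σ ṁᵢCp,ᵢ
      = 364750 / 6543 = 55.746 °C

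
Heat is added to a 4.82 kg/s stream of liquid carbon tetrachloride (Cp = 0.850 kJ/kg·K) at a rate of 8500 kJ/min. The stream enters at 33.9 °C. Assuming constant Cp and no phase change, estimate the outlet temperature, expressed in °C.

T_out = 68.5 °C

Q = 8500 kJ/min = 141.67 kJ/s
ΔT = Q/(ṁ·Cp) = 141.67/(4.82×0.850) = 34.578 K
T_out = 33.9 + 34.578 = 68.478 °C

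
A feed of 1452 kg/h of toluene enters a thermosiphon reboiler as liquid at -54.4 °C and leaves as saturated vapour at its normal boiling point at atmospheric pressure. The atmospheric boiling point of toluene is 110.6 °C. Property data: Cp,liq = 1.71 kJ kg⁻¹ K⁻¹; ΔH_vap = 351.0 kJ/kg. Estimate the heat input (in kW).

Q = 255 kW

liquid -54.4→110.6 °C: 282.15 kJ/kg
vaporisation at 110.6 °C: 351 kJ/kg
Δh = 282.15 + 351 = 633.15 kJ/kg
Q = ṁ·Δh = 1452 kg/h × 633.15 kJ/kg = 919330 kJ/h
|Q| = 255.37 kW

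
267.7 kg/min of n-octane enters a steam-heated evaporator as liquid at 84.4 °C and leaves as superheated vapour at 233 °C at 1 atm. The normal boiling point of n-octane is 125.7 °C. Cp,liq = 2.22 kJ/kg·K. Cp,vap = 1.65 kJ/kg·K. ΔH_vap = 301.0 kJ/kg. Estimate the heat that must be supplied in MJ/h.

Q = 9150 MJ/h

liquid 84.4→125.7 °C: 91.686 kJ/kg
vaporisation at 125.7 °C: 301 kJ/kg
vapour 125.7→233 °C: 177.04 kJ/kg
Δh = 91.686 + 301 + 177.04 = 569.73 kJ/kg
Q = ṁ·Δh = 267.7 kg/min × 569.73 kJ/kg = 152520 kJ/min
|Q| = 2541.9 kW = 9151 MJ/h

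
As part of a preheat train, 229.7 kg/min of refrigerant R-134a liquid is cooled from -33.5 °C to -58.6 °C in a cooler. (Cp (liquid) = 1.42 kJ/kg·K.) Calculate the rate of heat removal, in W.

Q_c = 136000 W

Q = ṁ·Cp·ΔT = 229.7 × 1.42 × (-58.6 − -33.5) = -8187 kJ/min
Converting: 8187 / 60 s = 136.45 kW
Cooling duty = 136450 W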